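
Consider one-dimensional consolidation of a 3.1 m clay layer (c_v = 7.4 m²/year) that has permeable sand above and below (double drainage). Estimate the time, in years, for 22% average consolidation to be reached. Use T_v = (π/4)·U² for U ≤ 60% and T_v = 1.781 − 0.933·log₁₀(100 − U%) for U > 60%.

Drainage path length: H_d = H/2 = 1.55 m (double drainage).
U ≤ 60%: T_v = (π/4)·U² = (π/4)×0.22² = 0.038013.
t = T_v·H_d²/c_v = 0.038013×1.55²/7.4 = 0.01234 years.

t ≈ 0.0123 years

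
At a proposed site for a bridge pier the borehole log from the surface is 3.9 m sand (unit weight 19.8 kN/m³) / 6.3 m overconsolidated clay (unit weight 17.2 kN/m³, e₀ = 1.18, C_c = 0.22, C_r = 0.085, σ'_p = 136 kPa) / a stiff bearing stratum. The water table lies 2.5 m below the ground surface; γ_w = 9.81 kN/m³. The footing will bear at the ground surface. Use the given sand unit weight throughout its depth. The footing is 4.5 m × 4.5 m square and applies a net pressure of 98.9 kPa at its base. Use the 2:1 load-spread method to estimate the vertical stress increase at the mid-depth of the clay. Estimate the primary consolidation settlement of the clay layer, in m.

Mid-depth of clay below the ground surface: z = 3.9 + 6.3/2 = 7.05 m.
Total vertical stress at mid-clay: σ_v = 19.8×3.9 + 17.2×3.15 = 131.4 kPa.
Pore pressure: u = 9.81×(7.05 − 2.5) = 44.636 kPa.
Initial effective stress: σ'_0 = σ_v − u = 131.4 − 44.636 = 86.764 kPa.
Stress increase at mid-clay by the 2:1 spreading method:
Δσ = qBL/((B+z)(L+z)) = 98.9×4.5×4.5/((4.5+7.05)(4.5+7.05)) = 15.013 kPa
Final effective stress: σ'_f = 86.764 + 15.013 = 101.78 kPa.
σ'_f = 101.78 ≤ σ'_p = 136 kPa, so the clay remains overconsolidated and only the recompression index applies:
S_c = C_r·H/(1+e₀)·log₁₀(σ'_f/σ'_0) = 0.085×6.3/2.18×log₁₀(101.78/86.764)
    = 0.24564 × 0.069323 = 0.01703 m

S_c ≈ 0.017 m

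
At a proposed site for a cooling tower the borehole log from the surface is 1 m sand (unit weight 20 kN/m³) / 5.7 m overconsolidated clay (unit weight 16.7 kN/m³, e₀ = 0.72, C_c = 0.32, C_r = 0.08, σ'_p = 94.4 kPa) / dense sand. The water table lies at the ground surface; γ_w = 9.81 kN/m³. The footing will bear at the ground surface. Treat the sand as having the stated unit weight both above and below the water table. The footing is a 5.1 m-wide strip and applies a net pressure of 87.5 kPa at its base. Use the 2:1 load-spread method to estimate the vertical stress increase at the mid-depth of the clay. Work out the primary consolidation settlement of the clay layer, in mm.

S_c ≈ 113 mm

Mid-depth of clay below the ground surface: z = 1 + 5.7/2 = 3.85 m.
Total vertical stress at mid-clay: σ_v = 20×1 + 16.7×2.85 = 67.595 kPa.
Pore pressure: u = 9.81×(3.85 − 0) = 37.769 kPa.
Initial effective stress: σ'_0 = σ_v − u = 67.595 − 37.769 = 29.826 kPa.
Stress increase at mid-clay by the 2:1 spreading method:
Δσ = qB/(B+z) = 87.5×5.1/(5.1+3.85) = 49.86 kPa
Final effective stress: σ'_f = 29.826 + 49.86 = 79.686 kPa.
σ'_f = 79.686 ≤ σ'_p = 94.4 kPa, so the clay remains overconsolidated and only the recompression index applies:
S_c = C_r·H/(1+e₀)·log₁₀(σ'_f/σ'_0) = 0.08×5.7/1.72×log₁₀(79.686/29.826)
    = 0.26512 × 0.42679 = 0.1132 m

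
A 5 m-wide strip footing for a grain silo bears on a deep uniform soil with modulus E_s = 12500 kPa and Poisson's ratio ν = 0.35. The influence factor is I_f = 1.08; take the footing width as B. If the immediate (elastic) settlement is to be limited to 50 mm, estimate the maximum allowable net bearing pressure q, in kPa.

q ≈ 132 kPa

S_e = q·B·(1−ν²)/E_s · I_f  ⇒  q = S_e·E_s / (B·(1−ν²)·I_f).
q = 0.05 × 12500 / (5 × 0.8775 × 1.08) = 131.9 kPa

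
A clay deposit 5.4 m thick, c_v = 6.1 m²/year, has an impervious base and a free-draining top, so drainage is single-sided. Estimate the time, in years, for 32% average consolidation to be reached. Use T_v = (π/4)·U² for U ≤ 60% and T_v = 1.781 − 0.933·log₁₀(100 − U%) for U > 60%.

Drainage path length: H_d = H = 5.4 m (single drainage).
U ≤ 60%: T_v = (π/4)·U² = (π/4)×0.32² = 0.080425.
t = T_v·H_d²/c_v = 0.080425×5.4²/6.1 = 0.3845 years.

t ≈ 0.384 years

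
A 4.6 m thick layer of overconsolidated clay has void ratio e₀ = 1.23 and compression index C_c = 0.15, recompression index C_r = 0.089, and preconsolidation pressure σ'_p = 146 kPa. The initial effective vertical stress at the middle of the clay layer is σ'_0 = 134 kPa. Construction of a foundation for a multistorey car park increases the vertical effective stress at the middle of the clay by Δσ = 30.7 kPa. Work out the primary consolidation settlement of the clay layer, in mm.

S_c ≈ 23 mm

Final effective stress: σ'_f = 134 + 30.7 = 164.7 kPa.
σ'_f = 164.7 > σ'_p = 146 kPa, so the stress path crosses the preconsolidation pressure — recompression up to σ'_p, then virgin compression beyond:
S_c = H/(1+e₀)·[C_r·log₁₀(σ'_p/σ'_0) + C_c·log₁₀(σ'_f/σ'_p)]
    = 4.6/2.23 × [0.089×log₁₀(146/134) + 0.15×log₁₀(164.7/146)]
    = 2.0628 × [0.0033151 + 0.0078511] = 0.02303 m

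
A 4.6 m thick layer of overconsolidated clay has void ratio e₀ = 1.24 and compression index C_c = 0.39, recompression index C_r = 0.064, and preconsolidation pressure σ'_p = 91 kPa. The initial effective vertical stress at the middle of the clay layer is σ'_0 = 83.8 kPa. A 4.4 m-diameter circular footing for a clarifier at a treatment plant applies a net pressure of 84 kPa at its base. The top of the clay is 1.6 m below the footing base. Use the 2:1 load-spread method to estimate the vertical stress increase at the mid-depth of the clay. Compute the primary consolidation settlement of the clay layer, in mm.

Mid-depth of clay below the footing base: z = 1.6 + 4.6/2 = 3.9 m.
Stress increase at mid-clay by the 2:1 spreading method:
Δσ ≈ qD²/(D+z)² = 84×4.4²/(4.4+3.9)² = 23.606 kPa
Final effective stress: σ'_f = 83.8 + 23.606 = 107.41 kPa.
σ'_f = 107.41 > σ'_p = 91 kPa, so the stress path crosses the preconsolidation pressure — recompression up to σ'_p, then virgin compression beyond:
S_c = H/(1+e₀)·[C_r·log₁₀(σ'_p/σ'_0) + C_c·log₁₀(σ'_f/σ'_p)]
    = 4.6/2.24 × [0.064×log₁₀(91/83.8) + 0.39×log₁₀(107.41/91)]
    = 2.0536 × [0.002291 + 0.028081] = 0.06237 m

S_c ≈ 62.4 mm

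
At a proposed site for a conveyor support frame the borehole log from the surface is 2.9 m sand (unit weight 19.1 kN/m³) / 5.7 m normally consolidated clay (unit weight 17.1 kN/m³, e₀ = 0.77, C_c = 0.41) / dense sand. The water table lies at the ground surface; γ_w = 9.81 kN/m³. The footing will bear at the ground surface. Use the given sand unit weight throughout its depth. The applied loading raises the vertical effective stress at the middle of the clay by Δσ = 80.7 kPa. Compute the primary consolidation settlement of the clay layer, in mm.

Mid-depth of clay below the ground surface: z = 2.9 + 5.7/2 = 5.75 m.
Total vertical stress at mid-clay: σ_v = 19.1×2.9 + 17.1×2.85 = 104.12 kPa.
Pore pressure: u = 9.81×(5.75 − 0) = 56.408 kPa.
Initial effective stress: σ'_0 = σ_v − u = 104.12 − 56.408 = 47.712 kPa.
Final effective stress: σ'_f = σ'_0 + Δσ = 47.712 + 80.7 = 128.41 kPa.
Normally consolidated clay, so the full stress increment lies on the virgin compression line:
S_c = C_c·H/(1+e₀)·log₁₀(σ'_f/σ'_0) = 0.41×5.7/(1+0.77)×log₁₀(128.41/47.712)
    = 1.3203 × 0.42997 = 0.5677 m

S_c ≈ 568 mm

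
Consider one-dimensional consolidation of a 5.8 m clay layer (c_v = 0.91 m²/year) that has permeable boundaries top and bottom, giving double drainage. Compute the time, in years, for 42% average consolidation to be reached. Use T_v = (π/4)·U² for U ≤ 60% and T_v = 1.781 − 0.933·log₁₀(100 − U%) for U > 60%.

Drainage path length: H_d = H/2 = 2.9 m (double drainage).
U ≤ 60%: T_v = (π/4)·U² = (π/4)×0.42² = 0.13854.
t = T_v·H_d²/c_v = 0.13854×2.9²/0.91 = 1.28 years.

t ≈ 1.28 years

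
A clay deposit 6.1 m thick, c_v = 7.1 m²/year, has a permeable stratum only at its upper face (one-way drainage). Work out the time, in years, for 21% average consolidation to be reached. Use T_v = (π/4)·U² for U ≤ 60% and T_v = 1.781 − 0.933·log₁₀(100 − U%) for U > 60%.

t ≈ 0.182 years

Drainage path length: H_d = H = 6.1 m (single drainage).
U ≤ 60%: T_v = (π/4)·U² = (π/4)×0.21² = 0.034636.
t = T_v·H_d²/c_v = 0.034636×6.1²/7.1 = 0.1815 years.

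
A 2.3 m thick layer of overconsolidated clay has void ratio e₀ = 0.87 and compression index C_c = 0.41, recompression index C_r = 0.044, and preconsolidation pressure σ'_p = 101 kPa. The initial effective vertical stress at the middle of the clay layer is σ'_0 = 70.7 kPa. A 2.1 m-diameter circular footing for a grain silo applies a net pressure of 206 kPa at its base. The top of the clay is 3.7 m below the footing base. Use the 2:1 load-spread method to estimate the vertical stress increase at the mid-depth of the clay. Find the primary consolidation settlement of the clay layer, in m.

S_c ≈ 0.00554 m

Mid-depth of clay below the footing base: z = 3.7 + 2.3/2 = 4.85 m.
Stress increase at mid-clay by the 2:1 spreading method:
Δσ ≈ qD²/(D+z)² = 206×2.1²/(2.1+4.85)² = 18.808 kPa
Final effective stress: σ'_f = 70.7 + 18.808 = 89.508 kPa.
σ'_f = 89.508 ≤ σ'_p = 101 kPa, so the clay remains overconsolidated and only the recompression index applies:
S_c = C_r·H/(1+e₀)·log₁₀(σ'_f/σ'_0) = 0.044×2.3/1.87×log₁₀(89.508/70.7)
    = 0.054116 × 0.10244 = 0.005544 m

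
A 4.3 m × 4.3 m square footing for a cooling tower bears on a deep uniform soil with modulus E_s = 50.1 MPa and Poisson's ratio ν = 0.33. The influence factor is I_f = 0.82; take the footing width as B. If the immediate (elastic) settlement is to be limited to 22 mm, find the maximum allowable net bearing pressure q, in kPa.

E_s = 50.1 MPa = 50100 kPa.
S_e = q·B·(1−ν²)/E_s · I_f  ⇒  q = S_e·E_s / (B·(1−ν²)·I_f).
q = 0.022 × 50100 / (4.3 × 0.8911 × 0.82) = 350.8 kPa

q ≈ 351 kPa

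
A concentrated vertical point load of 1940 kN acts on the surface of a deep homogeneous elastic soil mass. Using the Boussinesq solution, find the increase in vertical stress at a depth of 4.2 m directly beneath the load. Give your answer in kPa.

Δσ_z ≈ 52.5 kPa

Boussinesq vertical stress below a point load on an elastic half-space:
Δσ_z = 3P/(2πz²) · [1 + (r/z)²]^(−5/2)
r/z = 0/4.2 = 0; [1+(r/z)²]^(−5/2) = 1.
Δσ_z = 3×1940/(2π×4.2²) × 1 = 52.51 × 1 = 52.51 kPa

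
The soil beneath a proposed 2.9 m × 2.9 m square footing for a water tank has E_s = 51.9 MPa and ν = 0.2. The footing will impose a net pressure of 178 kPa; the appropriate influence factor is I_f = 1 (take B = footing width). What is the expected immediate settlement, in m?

Immediate (elastic) settlement: S_e = q·B·(1−ν²)/E_s · I_f.
E_s = 51.9 MPa = 51900 kPa.
S_e = 178 × 2.9 × (1 − 0.2²) / 51900 × 1
    = 178 × 2.9 × 0.96 / 51900 × 1
    = 0.009548 m

S_e ≈ 0.00955 m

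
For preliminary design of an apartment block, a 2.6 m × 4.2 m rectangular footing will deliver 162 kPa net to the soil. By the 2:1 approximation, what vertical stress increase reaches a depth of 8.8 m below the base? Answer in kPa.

By the 2:1 method the load spreads at 1 horizontal : 2 vertical, so at depth z the loaded area has grown by z in each plan dimension:
Δσ = qBL/((B+z)(L+z)) = 162×2.6×4.2/((2.6+8.8)(4.2+8.8)) = 11.937 kPa

Δσ_z ≈ 11.9 kPa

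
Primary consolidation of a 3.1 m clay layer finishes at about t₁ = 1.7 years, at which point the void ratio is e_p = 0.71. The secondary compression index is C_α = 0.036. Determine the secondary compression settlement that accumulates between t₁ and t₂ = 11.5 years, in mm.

S_s ≈ 54.2 mm

Secondary compression: S_s = C_α·H/(1+e_p)·log₁₀(t₂/t₁)
S_s = 0.036×3.1/(1+0.71)×log₁₀(11.5/1.7)
    = 0.06526 × 0.8302 = 0.05418 m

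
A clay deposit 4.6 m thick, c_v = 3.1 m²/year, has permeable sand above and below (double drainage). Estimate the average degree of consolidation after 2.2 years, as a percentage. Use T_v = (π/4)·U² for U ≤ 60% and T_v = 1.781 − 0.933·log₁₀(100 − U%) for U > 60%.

Drainage path length: H_d = H/2 = 2.3 m (double drainage).
T_v = c_v·t/H_d² = 3.1×2.2/2.3² = 1.2892.
T_v = 1.2892 corresponds to the U > 60% branch:
U = 1 − 10^((1.781 − T_v)/0.933)/100 = 0.9663

U ≈ 96.6 %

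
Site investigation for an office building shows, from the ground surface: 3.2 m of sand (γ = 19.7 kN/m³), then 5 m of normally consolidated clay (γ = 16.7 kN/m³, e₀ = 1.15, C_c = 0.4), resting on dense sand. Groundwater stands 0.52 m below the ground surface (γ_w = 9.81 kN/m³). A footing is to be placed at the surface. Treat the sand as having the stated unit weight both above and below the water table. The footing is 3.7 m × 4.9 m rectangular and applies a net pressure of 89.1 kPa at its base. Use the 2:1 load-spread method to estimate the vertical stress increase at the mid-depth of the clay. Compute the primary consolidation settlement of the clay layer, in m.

Mid-depth of clay below the ground surface: z = 3.2 + 5/2 = 5.7 m.
Total vertical stress at mid-clay: σ_v = 19.7×3.2 + 16.7×2.5 = 104.79 kPa.
Pore pressure: u = 9.81×(5.7 − 0.52) = 50.816 kPa.
Initial effective stress: σ'_0 = σ_v − u = 104.79 − 50.816 = 53.974 kPa.
Stress increase at mid-clay by the 2:1 spreading method:
Δσ = qBL/((B+z)(L+z)) = 89.1×3.7×4.9/((3.7+5.7)(4.9+5.7)) = 16.212 kPa
Final effective stress: σ'_f = σ'_0 + Δσ = 53.974 + 16.212 = 70.186 kPa.
Normally consolidated clay, so the full stress increment lies on the virgin compression line:
S_c = C_c·H/(1+e₀)·log₁₀(σ'_f/σ'_0) = 0.4×5/(1+1.15)×log₁₀(70.186/53.974)
    = 0.93023 × 0.11407 = 0.1061 m

S_c ≈ 0.106 m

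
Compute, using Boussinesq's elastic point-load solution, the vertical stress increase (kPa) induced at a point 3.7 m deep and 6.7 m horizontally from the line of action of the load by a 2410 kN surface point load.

Δσ_z ≈ 2.22 kPa

Boussinesq vertical stress below a point load on an elastic half-space:
Δσ_z = 3P/(2πz²) · [1 + (r/z)²]^(−5/2)
r/z = 6.7/3.7 = 1.8108; [1+(r/z)²]^(−5/2) = 0.026402.
Δσ_z = 3×2410/(2π×3.7²) × 0.026402 = 84.053 × 0.026402 = 2.219 kPa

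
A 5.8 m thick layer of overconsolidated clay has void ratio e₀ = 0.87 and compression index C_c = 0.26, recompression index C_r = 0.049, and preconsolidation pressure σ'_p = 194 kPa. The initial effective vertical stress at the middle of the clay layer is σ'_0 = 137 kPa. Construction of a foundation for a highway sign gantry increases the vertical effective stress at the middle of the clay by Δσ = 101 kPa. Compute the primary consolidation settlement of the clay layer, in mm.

S_c ≈ 94.6 mm

Final effective stress: σ'_f = 137 + 101 = 238 kPa.
σ'_f = 238 > σ'_p = 194 kPa, so the stress path crosses the preconsolidation pressure — recompression up to σ'_p, then virgin compression beyond:
S_c = H/(1+e₀)·[C_r·log₁₀(σ'_p/σ'_0) + C_c·log₁₀(σ'_f/σ'_p)]
    = 5.8/1.87 × [0.049×log₁₀(194/137) + 0.26×log₁₀(238/194)]
    = 3.1016 × [0.007403 + 0.023082] = 0.09455 m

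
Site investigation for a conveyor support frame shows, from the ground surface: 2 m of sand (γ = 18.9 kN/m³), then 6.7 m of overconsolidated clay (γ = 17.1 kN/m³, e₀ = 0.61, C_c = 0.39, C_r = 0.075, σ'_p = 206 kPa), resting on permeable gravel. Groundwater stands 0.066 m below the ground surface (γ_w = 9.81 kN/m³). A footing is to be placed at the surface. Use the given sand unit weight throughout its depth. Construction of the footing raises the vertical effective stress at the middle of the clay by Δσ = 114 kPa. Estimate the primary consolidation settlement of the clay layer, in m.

Mid-depth of clay below the ground surface: z = 2 + 6.7/2 = 5.35 m.
Total vertical stress at mid-clay: σ_v = 18.9×2 + 17.1×3.35 = 95.085 kPa.
Pore pressure: u = 9.81×(5.35 − 0.066) = 51.836 kPa.
Initial effective stress: σ'_0 = σ_v − u = 95.085 − 51.836 = 43.249 kPa.
Final effective stress: σ'_f = 43.249 + 114 = 157.25 kPa.
σ'_f = 157.25 ≤ σ'_p = 206 kPa, so the clay remains overconsolidated and only the recompression index applies:
S_c = C_r·H/(1+e₀)·log₁₀(σ'_f/σ'_0) = 0.075×6.7/1.61×log₁₀(157.25/43.249)
    = 0.31211 × 0.56061 = 0.175 m

S_c ≈ 0.175 m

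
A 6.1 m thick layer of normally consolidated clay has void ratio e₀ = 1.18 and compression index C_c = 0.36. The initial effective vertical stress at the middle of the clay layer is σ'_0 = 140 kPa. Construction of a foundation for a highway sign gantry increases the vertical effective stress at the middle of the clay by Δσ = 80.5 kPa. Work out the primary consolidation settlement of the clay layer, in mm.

S_c ≈ 199 mm

Final effective stress: σ'_f = σ'_0 + Δσ = 140 + 80.5 = 220.5 kPa.
Normally consolidated clay, so the full stress increment lies on the virgin compression line:
S_c = C_c·H/(1+e₀)·log₁₀(σ'_f/σ'_0) = 0.36×6.1/(1+1.18)×log₁₀(220.5/140)
    = 1.0073 × 0.19728 = 0.1987 m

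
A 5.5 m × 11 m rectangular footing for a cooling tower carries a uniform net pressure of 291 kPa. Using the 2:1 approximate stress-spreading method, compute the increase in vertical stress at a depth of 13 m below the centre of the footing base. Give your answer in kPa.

Δσ_z ≈ 39.7 kPa

By the 2:1 method the load spreads at 1 horizontal : 2 vertical, so at depth z the loaded area has grown by z in each plan dimension:
Δσ = qBL/((B+z)(L+z)) = 291×5.5×11/((5.5+13)(11+13)) = 39.652 kPa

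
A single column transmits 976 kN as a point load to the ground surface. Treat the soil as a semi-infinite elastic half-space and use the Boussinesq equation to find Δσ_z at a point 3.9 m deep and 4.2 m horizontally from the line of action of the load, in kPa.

Boussinesq vertical stress below a point load on an elastic half-space:
Δσ_z = 3P/(2πz²) · [1 + (r/z)²]^(−5/2)
r/z = 4.2/3.9 = 1.0769; [1+(r/z)²]^(−5/2) = 0.14588.
Δσ_z = 3×976/(2π×3.9²) × 0.14588 = 30.638 × 0.14588 = 4.469 kPa

Δσ_z ≈ 4.47 kPa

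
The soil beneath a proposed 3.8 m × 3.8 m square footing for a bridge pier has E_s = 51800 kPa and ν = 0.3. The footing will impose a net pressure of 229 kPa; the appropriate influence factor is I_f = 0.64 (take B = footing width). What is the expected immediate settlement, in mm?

S_e ≈ 9.78 mm

Immediate (elastic) settlement: S_e = q·B·(1−ν²)/E_s · I_f.
S_e = 229 × 3.8 × (1 − 0.3²) / 51800 × 0.64
    = 229 × 3.8 × 0.91 / 51800 × 0.64
    = 0.009784 m = 9.784 mm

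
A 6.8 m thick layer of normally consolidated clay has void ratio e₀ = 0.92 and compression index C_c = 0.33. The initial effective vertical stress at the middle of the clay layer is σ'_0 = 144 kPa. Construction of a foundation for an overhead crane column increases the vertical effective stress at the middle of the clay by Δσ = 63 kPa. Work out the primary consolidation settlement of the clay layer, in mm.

S_c ≈ 184 mm

Final effective stress: σ'_f = σ'_0 + Δσ = 144 + 63 = 207 kPa.
Normally consolidated clay, so the full stress increment lies on the virgin compression line:
S_c = C_c·H/(1+e₀)·log₁₀(σ'_f/σ'_0) = 0.33×6.8/(1+0.92)×log₁₀(207/144)
    = 1.1688 × 0.15761 = 0.1842 m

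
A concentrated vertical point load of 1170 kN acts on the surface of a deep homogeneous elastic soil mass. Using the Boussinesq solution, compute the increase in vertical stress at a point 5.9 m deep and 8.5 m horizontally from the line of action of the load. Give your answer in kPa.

Δσ_z ≈ 0.967 kPa

Boussinesq vertical stress below a point load on an elastic half-space:
Δσ_z = 3P/(2πz²) · [1 + (r/z)²]^(−5/2)
r/z = 8.5/5.9 = 1.4407; [1+(r/z)²]^(−5/2) = 0.060283.
Δσ_z = 3×1170/(2π×5.9²) × 0.060283 = 16.048 × 0.060283 = 0.9674 kPa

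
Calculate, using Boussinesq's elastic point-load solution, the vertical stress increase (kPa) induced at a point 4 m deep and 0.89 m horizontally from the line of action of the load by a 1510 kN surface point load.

Boussinesq vertical stress below a point load on an elastic half-space:
Δσ_z = 3P/(2πz²) · [1 + (r/z)²]^(−5/2)
r/z = 0.89/4 = 0.2225; [1+(r/z)²]^(−5/2) = 0.88621.
Δσ_z = 3×1510/(2π×4²) × 0.88621 = 45.061 × 0.88621 = 39.93 kPa

Δσ_z ≈ 39.9 kPa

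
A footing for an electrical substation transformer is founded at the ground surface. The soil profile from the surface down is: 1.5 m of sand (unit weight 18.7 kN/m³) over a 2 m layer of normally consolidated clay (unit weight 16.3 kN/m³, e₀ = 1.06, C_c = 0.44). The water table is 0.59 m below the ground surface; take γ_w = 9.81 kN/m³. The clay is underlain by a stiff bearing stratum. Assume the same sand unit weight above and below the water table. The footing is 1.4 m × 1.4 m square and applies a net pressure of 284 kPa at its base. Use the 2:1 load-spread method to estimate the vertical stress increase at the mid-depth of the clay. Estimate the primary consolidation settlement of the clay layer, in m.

S_c ≈ 0.165 m

Mid-depth of clay below the ground surface: z = 1.5 + 2/2 = 2.5 m.
Total vertical stress at mid-clay: σ_v = 18.7×1.5 + 16.3×1 = 44.35 kPa.
Pore pressure: u = 9.81×(2.5 − 0.59) = 18.737 kPa.
Initial effective stress: σ'_0 = σ_v − u = 44.35 − 18.737 = 25.613 kPa.
Stress increase at mid-clay by the 2:1 spreading method:
Δσ = qBL/((B+z)(L+z)) = 284×1.4×1.4/((1.4+2.5)(1.4+2.5)) = 36.597 kPa
Final effective stress: σ'_f = σ'_0 + Δσ = 25.613 + 36.597 = 62.21 kPa.
Normally consolidated clay, so the full stress increment lies on the virgin compression line:
S_c = C_c·H/(1+e₀)·log₁₀(σ'_f/σ'_0) = 0.44×2/(1+1.06)×log₁₀(62.21/25.613)
    = 0.42718 × 0.3854 = 0.1646 m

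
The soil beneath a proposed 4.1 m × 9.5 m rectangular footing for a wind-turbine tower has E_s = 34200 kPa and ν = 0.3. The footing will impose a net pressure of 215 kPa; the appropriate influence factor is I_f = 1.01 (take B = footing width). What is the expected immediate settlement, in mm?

Immediate (elastic) settlement: S_e = q·B·(1−ν²)/E_s · I_f.
S_e = 215 × 4.1 × (1 − 0.3²) / 34200 × 1.01
    = 215 × 4.1 × 0.91 / 34200 × 1.01
    = 0.02369 m = 23.69 mm

S_e ≈ 23.7 mm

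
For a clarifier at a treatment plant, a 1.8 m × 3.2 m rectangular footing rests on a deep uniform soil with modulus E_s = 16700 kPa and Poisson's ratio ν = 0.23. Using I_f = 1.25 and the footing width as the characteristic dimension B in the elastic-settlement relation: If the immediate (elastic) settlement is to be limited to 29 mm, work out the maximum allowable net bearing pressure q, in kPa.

q ≈ 227 kPa

S_e = q·B·(1−ν²)/E_s · I_f  ⇒  q = S_e·E_s / (B·(1−ν²)·I_f).
q = 0.029 × 16700 / (1.8 × 0.9471 × 1.25) = 227.3 kPa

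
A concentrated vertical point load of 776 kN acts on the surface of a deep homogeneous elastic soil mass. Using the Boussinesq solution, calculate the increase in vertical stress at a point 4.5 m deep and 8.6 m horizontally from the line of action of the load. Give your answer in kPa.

Δσ_z ≈ 0.392 kPa

Boussinesq vertical stress below a point load on an elastic half-space:
Δσ_z = 3P/(2πz²) · [1 + (r/z)²]^(−5/2)
r/z = 8.6/4.5 = 1.9111; [1+(r/z)²]^(−5/2) = 0.02142.
Δσ_z = 3×776/(2π×4.5²) × 0.02142 = 18.297 × 0.02142 = 0.3919 kPa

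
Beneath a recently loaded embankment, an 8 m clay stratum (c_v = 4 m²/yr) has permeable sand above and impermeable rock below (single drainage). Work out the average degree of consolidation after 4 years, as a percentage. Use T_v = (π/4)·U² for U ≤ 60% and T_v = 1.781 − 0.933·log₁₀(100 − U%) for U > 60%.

Drainage path length: H_d = H = 8 m (single drainage).
T_v = c_v·t/H_d² = 4×4/8² = 0.25.
T_v = 0.25 corresponds to the U ≤ 60% branch:
U = √(4T_v/π) = 0.5642

U ≈ 56.4 %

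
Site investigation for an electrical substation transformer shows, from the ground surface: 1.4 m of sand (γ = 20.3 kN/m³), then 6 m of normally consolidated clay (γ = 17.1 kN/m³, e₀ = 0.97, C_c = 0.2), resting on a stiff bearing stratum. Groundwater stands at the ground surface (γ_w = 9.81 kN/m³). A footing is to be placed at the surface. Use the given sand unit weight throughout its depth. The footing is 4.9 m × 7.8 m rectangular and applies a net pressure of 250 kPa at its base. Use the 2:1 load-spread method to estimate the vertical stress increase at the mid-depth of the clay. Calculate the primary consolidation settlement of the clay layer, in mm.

Mid-depth of clay below the ground surface: z = 1.4 + 6/2 = 4.4 m.
Total vertical stress at mid-clay: σ_v = 20.3×1.4 + 17.1×3 = 79.72 kPa.
Pore pressure: u = 9.81×(4.4 − 0) = 43.164 kPa.
Initial effective stress: σ'_0 = σ_v − u = 79.72 − 43.164 = 36.556 kPa.
Stress increase at mid-clay by the 2:1 spreading method:
Δσ = qBL/((B+z)(L+z)) = 250×4.9×7.8/((4.9+4.4)(7.8+4.4)) = 84.215 kPa
Final effective stress: σ'_f = σ'_0 + Δσ = 36.556 + 84.215 = 120.77 kPa.
Normally consolidated clay, so the full stress increment lies on the virgin compression line:
S_c = C_c·H/(1+e₀)·log₁₀(σ'_f/σ'_0) = 0.2×6/(1+0.97)×log₁₀(120.77/36.556)
    = 0.60914 × 0.519 = 0.3161 m

S_c ≈ 316 mm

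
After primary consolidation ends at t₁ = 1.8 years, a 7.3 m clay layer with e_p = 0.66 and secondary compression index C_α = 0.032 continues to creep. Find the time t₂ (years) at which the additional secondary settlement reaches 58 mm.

S_s = C_α·H/(1+e_p)·log₁₀(t₂/t₁) ⇒ log₁₀(t₂/t₁) = S_s·(1+e_p)/(C_α·H).
log₁₀(t₂/t₁) = 0.058 × (1+0.66) / (0.032×7.3) = 0.4122
t₂ = t₁ × 10^0.4122 = 1.8 × 2.583 = 4.65 years

t₂ ≈ 4.65 years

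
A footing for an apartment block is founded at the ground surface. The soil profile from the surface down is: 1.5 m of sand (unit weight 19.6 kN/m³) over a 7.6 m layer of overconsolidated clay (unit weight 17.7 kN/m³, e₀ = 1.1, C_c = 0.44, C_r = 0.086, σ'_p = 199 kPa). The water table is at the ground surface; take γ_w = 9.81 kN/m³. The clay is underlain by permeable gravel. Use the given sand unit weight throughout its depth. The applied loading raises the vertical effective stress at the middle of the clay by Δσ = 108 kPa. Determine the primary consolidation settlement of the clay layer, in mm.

S_c ≈ 166 mm

Mid-depth of clay below the ground surface: z = 1.5 + 7.6/2 = 5.3 m.
Total vertical stress at mid-clay: σ_v = 19.6×1.5 + 17.7×3.8 = 96.66 kPa.
Pore pressure: u = 9.81×(5.3 − 0) = 51.993 kPa.
Initial effective stress: σ'_0 = σ_v − u = 96.66 − 51.993 = 44.667 kPa.
Final effective stress: σ'_f = 44.667 + 108 = 152.67 kPa.
σ'_f = 152.67 ≤ σ'_p = 199 kPa, so the clay remains overconsolidated and only the recompression index applies:
S_c = C_r·H/(1+e₀)·log₁₀(σ'_f/σ'_0) = 0.086×7.6/2.1×log₁₀(152.67/44.667)
    = 0.31123 × 0.53377 = 0.1661 m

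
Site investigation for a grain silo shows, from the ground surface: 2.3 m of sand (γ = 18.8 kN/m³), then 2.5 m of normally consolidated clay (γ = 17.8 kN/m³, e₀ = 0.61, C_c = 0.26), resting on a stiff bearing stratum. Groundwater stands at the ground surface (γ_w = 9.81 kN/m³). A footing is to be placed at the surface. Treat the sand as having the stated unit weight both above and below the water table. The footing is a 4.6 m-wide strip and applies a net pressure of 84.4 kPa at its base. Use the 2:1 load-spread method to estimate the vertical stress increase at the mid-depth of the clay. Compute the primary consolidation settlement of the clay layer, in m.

Mid-depth of clay below the ground surface: z = 2.3 + 2.5/2 = 3.55 m.
Total vertical stress at mid-clay: σ_v = 18.8×2.3 + 17.8×1.25 = 65.49 kPa.
Pore pressure: u = 9.81×(3.55 − 0) = 34.825 kPa.
Initial effective stress: σ'_0 = σ_v − u = 65.49 − 34.825 = 30.665 kPa.
Stress increase at mid-clay by the 2:1 spreading method:
Δσ = qB/(B+z) = 84.4×4.6/(4.6+3.55) = 47.637 kPa
Final effective stress: σ'_f = σ'_0 + Δσ = 30.665 + 47.637 = 78.302 kPa.
Normally consolidated clay, so the full stress increment lies on the virgin compression line:
S_c = C_c·H/(1+e₀)·log₁₀(σ'_f/σ'_0) = 0.26×2.5/(1+0.61)×log₁₀(78.302/30.665)
    = 0.40373 × 0.40713 = 0.1644 m

S_c ≈ 0.164 m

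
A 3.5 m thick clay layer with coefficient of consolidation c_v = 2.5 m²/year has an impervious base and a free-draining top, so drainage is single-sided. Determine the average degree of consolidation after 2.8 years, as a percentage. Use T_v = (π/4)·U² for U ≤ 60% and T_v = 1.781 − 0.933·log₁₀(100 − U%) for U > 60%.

Drainage path length: H_d = H = 3.5 m (single drainage).
T_v = c_v·t/H_d² = 2.5×2.8/3.5² = 0.57143.
T_v = 0.57143 corresponds to the U > 60% branch:
U = 1 − 10^((1.781 − T_v)/0.933)/100 = 0.8021

U ≈ 80.2 %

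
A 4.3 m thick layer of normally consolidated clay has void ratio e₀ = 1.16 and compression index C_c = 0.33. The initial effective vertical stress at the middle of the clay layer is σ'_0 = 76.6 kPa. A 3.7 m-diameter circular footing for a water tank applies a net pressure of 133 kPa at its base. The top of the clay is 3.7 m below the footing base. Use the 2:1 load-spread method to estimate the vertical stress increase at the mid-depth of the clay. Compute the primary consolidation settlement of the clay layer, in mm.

Mid-depth of clay below the footing base: z = 3.7 + 4.3/2 = 5.85 m.
Stress increase at mid-clay by the 2:1 spreading method:
Δσ ≈ qD²/(D+z)² = 133×3.7²/(3.7+5.85)² = 19.964 kPa
Final effective stress: σ'_f = σ'_0 + Δσ = 76.6 + 19.964 = 96.564 kPa.
Normally consolidated clay, so the full stress increment lies on the virgin compression line:
S_c = C_c·H/(1+e₀)·log₁₀(σ'_f/σ'_0) = 0.33×4.3/(1+1.16)×log₁₀(96.564/76.6)
    = 0.65694 × 0.10059 = 0.06608 m

S_c ≈ 66.1 mm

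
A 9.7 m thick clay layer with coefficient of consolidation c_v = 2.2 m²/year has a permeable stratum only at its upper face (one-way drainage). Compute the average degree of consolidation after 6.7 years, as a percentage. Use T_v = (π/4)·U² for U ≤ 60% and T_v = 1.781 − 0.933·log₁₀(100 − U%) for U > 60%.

U ≈ 44.7 %

Drainage path length: H_d = H = 9.7 m (single drainage).
T_v = c_v·t/H_d² = 2.2×6.7/9.7² = 0.15666.
T_v = 0.15666 corresponds to the U ≤ 60% branch:
U = √(4T_v/π) = 0.4466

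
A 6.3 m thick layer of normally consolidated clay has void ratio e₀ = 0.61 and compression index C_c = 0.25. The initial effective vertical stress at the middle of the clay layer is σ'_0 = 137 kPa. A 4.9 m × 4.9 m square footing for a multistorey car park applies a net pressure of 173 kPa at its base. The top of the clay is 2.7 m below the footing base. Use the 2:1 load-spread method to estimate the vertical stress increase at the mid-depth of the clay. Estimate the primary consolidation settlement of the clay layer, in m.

S_c ≈ 0.099 m

Mid-depth of clay below the footing base: z = 2.7 + 6.3/2 = 5.85 m.
Stress increase at mid-clay by the 2:1 spreading method:
Δσ = qBL/((B+z)(L+z)) = 173×4.9×4.9/((4.9+5.85)(4.9+5.85)) = 35.944 kPa
Final effective stress: σ'_f = σ'_0 + Δσ = 137 + 35.944 = 172.94 kPa.
Normally consolidated clay, so the full stress increment lies on the virgin compression line:
S_c = C_c·H/(1+e₀)·log₁₀(σ'_f/σ'_0) = 0.25×6.3/(1+0.61)×log₁₀(172.94/137)
    = 0.97826 × 0.10117 = 0.09897 m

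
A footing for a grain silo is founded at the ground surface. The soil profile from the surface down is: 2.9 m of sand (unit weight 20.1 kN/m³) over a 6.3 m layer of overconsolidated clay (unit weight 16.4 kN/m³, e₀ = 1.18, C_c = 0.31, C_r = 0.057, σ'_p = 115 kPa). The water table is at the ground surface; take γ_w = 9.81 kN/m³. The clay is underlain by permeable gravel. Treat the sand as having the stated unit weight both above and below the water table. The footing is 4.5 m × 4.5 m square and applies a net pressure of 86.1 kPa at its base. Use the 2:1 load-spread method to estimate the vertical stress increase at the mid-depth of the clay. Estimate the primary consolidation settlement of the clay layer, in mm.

Mid-depth of clay below the ground surface: z = 2.9 + 6.3/2 = 6.05 m.
Total vertical stress at mid-clay: σ_v = 20.1×2.9 + 16.4×3.15 = 109.95 kPa.
Pore pressure: u = 9.81×(6.05 − 0) = 59.351 kPa.
Initial effective stress: σ'_0 = σ_v − u = 109.95 − 59.351 = 50.599 kPa.
Stress increase at mid-clay by the 2:1 spreading method:
Δσ = qBL/((B+z)(L+z)) = 86.1×4.5×4.5/((4.5+6.05)(4.5+6.05)) = 15.665 kPa
Final effective stress: σ'_f = 50.599 + 15.665 = 66.264 kPa.
σ'_f = 66.264 ≤ σ'_p = 115 kPa, so the clay remains overconsolidated and only the recompression index applies:
S_c = C_r·H/(1+e₀)·log₁₀(σ'_f/σ'_0) = 0.057×6.3/2.18×log₁₀(66.264/50.599)
    = 0.16472 × 0.11714 = 0.0193 m

S_c ≈ 19.3 mm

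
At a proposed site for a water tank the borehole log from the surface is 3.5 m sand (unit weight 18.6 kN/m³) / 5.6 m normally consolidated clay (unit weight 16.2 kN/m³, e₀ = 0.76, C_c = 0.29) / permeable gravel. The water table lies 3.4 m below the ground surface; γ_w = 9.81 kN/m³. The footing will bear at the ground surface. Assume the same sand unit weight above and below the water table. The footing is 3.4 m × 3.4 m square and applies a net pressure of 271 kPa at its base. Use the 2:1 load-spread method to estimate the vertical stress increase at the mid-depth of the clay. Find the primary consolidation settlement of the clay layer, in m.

Mid-depth of clay below the ground surface: z = 3.5 + 5.6/2 = 6.3 m.
Total vertical stress at mid-clay: σ_v = 18.6×3.5 + 16.2×2.8 = 110.46 kPa.
Pore pressure: u = 9.81×(6.3 − 3.4) = 28.449 kPa.
Initial effective stress: σ'_0 = σ_v − u = 110.46 − 28.449 = 82.011 kPa.
Stress increase at mid-clay by the 2:1 spreading method:
Δσ = qBL/((B+z)(L+z)) = 271×3.4×3.4/((3.4+6.3)(3.4+6.3)) = 33.295 kPa
Final effective stress: σ'_f = σ'_0 + Δσ = 82.011 + 33.295 = 115.31 kPa.
Normally consolidated clay, so the full stress increment lies on the virgin compression line:
S_c = C_c·H/(1+e₀)·log₁₀(σ'_f/σ'_0) = 0.29×5.6/(1+0.76)×log₁₀(115.31/82.011)
    = 0.92273 × 0.14799 = 0.1366 m

S_c ≈ 0.137 m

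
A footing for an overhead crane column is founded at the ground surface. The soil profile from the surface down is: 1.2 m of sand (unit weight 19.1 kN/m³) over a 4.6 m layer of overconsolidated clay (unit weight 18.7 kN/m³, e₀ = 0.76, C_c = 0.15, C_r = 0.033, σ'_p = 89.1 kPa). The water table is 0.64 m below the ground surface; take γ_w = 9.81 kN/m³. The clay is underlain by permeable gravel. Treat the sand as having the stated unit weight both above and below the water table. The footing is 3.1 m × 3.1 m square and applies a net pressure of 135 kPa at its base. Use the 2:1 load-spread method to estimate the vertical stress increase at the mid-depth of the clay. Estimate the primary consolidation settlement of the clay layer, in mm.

S_c ≈ 21.7 mm

Mid-depth of clay below the ground surface: z = 1.2 + 4.6/2 = 3.5 m.
Total vertical stress at mid-clay: σ_v = 19.1×1.2 + 18.7×2.3 = 65.93 kPa.
Pore pressure: u = 9.81×(3.5 − 0.64) = 28.057 kPa.
Initial effective stress: σ'_0 = σ_v − u = 65.93 − 28.057 = 37.873 kPa.
Stress increase at mid-clay by the 2:1 spreading method:
Δσ = qBL/((B+z)(L+z)) = 135×3.1×3.1/((3.1+3.5)(3.1+3.5)) = 29.783 kPa
Final effective stress: σ'_f = 37.873 + 29.783 = 67.656 kPa.
σ'_f = 67.656 ≤ σ'_p = 89.1 kPa, so the clay remains overconsolidated and only the recompression index applies:
S_c = C_r·H/(1+e₀)·log₁₀(σ'_f/σ'_0) = 0.033×4.6/1.76×log₁₀(67.656/37.873)
    = 0.086249 × 0.25198 = 0.02173 m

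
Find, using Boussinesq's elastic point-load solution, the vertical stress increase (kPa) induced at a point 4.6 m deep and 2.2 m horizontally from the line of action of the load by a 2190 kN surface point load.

Boussinesq vertical stress below a point load on an elastic half-space:
Δσ_z = 3P/(2πz²) · [1 + (r/z)²]^(−5/2)
r/z = 2.2/4.6 = 0.47826; [1+(r/z)²]^(−5/2) = 0.59752.
Δσ_z = 3×2190/(2π×4.6²) × 0.59752 = 49.416 × 0.59752 = 29.53 kPa

Δσ_z ≈ 29.5 kPa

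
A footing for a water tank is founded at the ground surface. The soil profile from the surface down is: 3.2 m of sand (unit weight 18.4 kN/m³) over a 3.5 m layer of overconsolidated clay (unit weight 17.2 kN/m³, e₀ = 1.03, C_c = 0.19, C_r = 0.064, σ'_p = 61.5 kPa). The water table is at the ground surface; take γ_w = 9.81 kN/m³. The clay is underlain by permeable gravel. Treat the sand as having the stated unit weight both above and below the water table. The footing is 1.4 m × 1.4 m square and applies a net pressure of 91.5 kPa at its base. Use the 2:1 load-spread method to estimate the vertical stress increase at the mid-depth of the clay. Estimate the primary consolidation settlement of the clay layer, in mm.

Mid-depth of clay below the ground surface: z = 3.2 + 3.5/2 = 4.95 m.
Total vertical stress at mid-clay: σ_v = 18.4×3.2 + 17.2×1.75 = 88.98 kPa.
Pore pressure: u = 9.81×(4.95 − 0) = 48.56 kPa.
Initial effective stress: σ'_0 = σ_v − u = 88.98 − 48.56 = 40.42 kPa.
Stress increase at mid-clay by the 2:1 spreading method:
Δσ = qBL/((B+z)(L+z)) = 91.5×1.4×1.4/((1.4+4.95)(1.4+4.95)) = 4.4476 kPa
Final effective stress: σ'_f = 40.42 + 4.4476 = 44.868 kPa.
σ'_f = 44.868 ≤ σ'_p = 61.5 kPa, so the clay remains overconsolidated and only the recompression index applies:
S_c = C_r·H/(1+e₀)·log₁₀(σ'_f/σ'_0) = 0.064×3.5/2.03×log₁₀(44.868/40.42)
    = 0.11034 × 0.04534 = 0.005003 m

S_c ≈ 5 mm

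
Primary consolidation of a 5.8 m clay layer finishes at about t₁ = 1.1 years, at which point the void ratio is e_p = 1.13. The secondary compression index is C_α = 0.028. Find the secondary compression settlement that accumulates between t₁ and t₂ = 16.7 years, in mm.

S_s ≈ 90.1 mm

Secondary compression: S_s = C_α·H/(1+e_p)·log₁₀(t₂/t₁)
S_s = 0.028×5.8/(1+1.13)×log₁₀(16.7/1.1)
    = 0.07624 × 1.181 = 0.09007 m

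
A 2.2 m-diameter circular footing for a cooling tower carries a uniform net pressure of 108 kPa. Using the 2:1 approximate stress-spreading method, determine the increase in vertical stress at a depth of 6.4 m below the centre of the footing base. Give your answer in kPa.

Δσ_z ≈ 7.07 kPa

By the 2:1 method the load spreads at 1 horizontal : 2 vertical, so at depth z the loaded area has grown by z in each plan dimension:
Δσ ≈ qD²/(D+z)² = 108×2.2²/(2.2+6.4)² = 7.0676 kPa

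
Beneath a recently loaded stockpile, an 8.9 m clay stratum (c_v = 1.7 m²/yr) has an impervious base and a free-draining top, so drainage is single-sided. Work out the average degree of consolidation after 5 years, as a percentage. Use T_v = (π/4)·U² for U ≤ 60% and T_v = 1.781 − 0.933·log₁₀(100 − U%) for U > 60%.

U ≈ 37 %

Drainage path length: H_d = H = 8.9 m (single drainage).
T_v = c_v·t/H_d² = 1.7×5/8.9² = 0.10731.
T_v = 0.10731 corresponds to the U ≤ 60% branch:
U = √(4T_v/π) = 0.3696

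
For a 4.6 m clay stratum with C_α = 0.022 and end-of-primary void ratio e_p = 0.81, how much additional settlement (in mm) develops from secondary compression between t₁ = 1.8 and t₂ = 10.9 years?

Secondary compression: S_s = C_α·H/(1+e_p)·log₁₀(t₂/t₁)
S_s = 0.022×4.6/(1+0.81)×log₁₀(10.9/1.8)
    = 0.05591 × 0.7822 = 0.04373 m

S_s ≈ 43.7 mm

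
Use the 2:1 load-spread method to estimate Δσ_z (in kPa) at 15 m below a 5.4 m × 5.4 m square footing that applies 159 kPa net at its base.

By the 2:1 method the load spreads at 1 horizontal : 2 vertical, so at depth z the loaded area has grown by z in each plan dimension:
Δσ = qBL/((B+z)(L+z)) = 159×5.4×5.4/((5.4+15)(5.4+15)) = 11.141 kPa

Δσ_z ≈ 11.1 kPa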